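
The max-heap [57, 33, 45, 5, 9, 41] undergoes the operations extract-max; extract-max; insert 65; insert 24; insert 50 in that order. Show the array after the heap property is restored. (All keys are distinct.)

[65, 41, 50, 5, 33, 9, 24]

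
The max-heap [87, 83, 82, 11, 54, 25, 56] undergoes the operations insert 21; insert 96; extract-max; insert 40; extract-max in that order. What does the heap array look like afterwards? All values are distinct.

[83, 54, 82, 40, 21, 25, 56, 11]

insert 21:
  append 21 at index 7 → [87, 83, 82, 11, 54, 25, 56, 21]
  21 > parent 11 at index 3, swap → [87, 83, 82, 21, 54, 25, 56, 11]
insert 96:
  append 96 at index 8 → [87, 83, 82, 21, 54, 25, 56, 11, 96]
  96 > parent 21 at index 3, swap → [87, 83, 82, 96, 54, 25, 56, 11, 21]
  96 > parent 83 at index 1, swap → [87, 96, 82, 83, 54, 25, 56, 11, 21]
  96 > parent 87 at index 0, swap → [96, 87, 82, 83, 54, 25, 56, 11, 21]
extract-max → returns 96:
  remove root 96; move last element 21 to root → [21, 87, 82, 83, 54, 25, 56, 11]
  21 vs larger child 87 at index 1, swap → [87, 21, 82, 83, 54, 25, 56, 11]
  21 vs larger child 83 at index 3, swap → [87, 83, 82, 21, 54, 25, 56, 11]
insert 40:
  append 40 at index 8 → [87, 83, 82, 21, 54, 25, 56, 11, 40]
  40 > parent 21 at index 3, swap → [87, 83, 82, 40, 54, 25, 56, 11, 21]
extract-max → returns 87:
  remove root 87; move last element 21 to root → [21, 83, 82, 40, 54, 25, 56, 11]
  21 vs larger child 83 at index 1, swap → [83, 21, 82, 40, 54, 25, 56, 11]
  21 vs larger child 54 at index 4, swap → [83, 54, 82, 40, 21, 25, 56, 11]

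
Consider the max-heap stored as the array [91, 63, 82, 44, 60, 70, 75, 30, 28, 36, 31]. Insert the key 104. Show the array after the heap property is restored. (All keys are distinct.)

[104, 63, 91, 44, 60, 82, 75, 30, 28, 36, 31, 70]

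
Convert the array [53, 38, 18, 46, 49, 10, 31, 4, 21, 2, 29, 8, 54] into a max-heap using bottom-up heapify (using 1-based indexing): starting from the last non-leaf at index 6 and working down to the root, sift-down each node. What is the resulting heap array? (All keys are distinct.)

sift down from index 6:
  10 vs larger child 54 at index 13, swap → [53, 38, 18, 46, 49, 54, 31, 4, 21, 2, 29, 8, 10]
sift down from index 5: already satisfies heap property
sift down from index 4: already satisfies heap property
sift down from index 3:
  18 vs larger child 54 at index 6, swap → [53, 38, 54, 46, 49, 18, 31, 4, 21, 2, 29, 8, 10]
sift down from index 2:
  38 vs larger child 49 at index 5, swap → [53, 49, 54, 46, 38, 18, 31, 4, 21, 2, 29, 8, 10]
sift down from index 1:
  53 vs larger child 54 at index 3, swap → [54, 49, 53, 46, 38, 18, 31, 4, 21, 2, 29, 8, 10]

[54, 49, 53, 46, 38, 18, 31, 4, 21, 2, 29, 8, 10]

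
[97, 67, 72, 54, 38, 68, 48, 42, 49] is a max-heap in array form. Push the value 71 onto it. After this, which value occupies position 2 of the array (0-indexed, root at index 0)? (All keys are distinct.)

append 71 at index 9 → [97, 67, 72, 54, 38, 68, 48, 42, 49, 71]
71 > parent 38 at index 4, swap → [97, 67, 72, 54, 71, 68, 48, 42, 49, 38]
71 > parent 67 at index 1, swap → [97, 71, 72, 54, 67, 68, 48, 42, 49, 38]
resulting array: [97, 71, 72, 54, 67, 68, 48, 42, 49, 38]

72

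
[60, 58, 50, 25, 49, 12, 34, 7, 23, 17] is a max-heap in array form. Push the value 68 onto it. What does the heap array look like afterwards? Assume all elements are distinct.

append 68 at index 10 → [60, 58, 50, 25, 49, 12, 34, 7, 23, 17, 68]
68 > parent 49 at index 4, swap → [60, 58, 50, 25, 68, 12, 34, 7, 23, 17, 49]
68 > parent 58 at index 1, swap → [60, 68, 50, 25, 58, 12, 34, 7, 23, 17, 49]
68 > parent 60 at index 0, swap → [68, 60, 50, 25, 58, 12, 34, 7, 23, 17, 49]

[68, 60, 50, 25, 58, 12, 34, 7, 23, 17, 49]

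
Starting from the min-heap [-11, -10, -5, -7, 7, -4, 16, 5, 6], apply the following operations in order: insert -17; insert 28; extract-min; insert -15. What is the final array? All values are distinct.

[-15, -11, -5, -7, -10, -4, 16, 5, 6, 28, 7]

insert -17:
  append -17 at index 9 → [-11, -10, -5, -7, 7, -4, 16, 5, 6, -17]
  -17 < parent 7 at index 4, swap → [-11, -10, -5, -7, -17, -4, 16, 5, 6, 7]
  -17 < parent -10 at index 1, swap → [-11, -17, -5, -7, -10, -4, 16, 5, 6, 7]
  -17 < parent -11 at index 0, swap → [-17, -11, -5, -7, -10, -4, 16, 5, 6, 7]
insert 28:
  append 28 at index 10 → [-17, -11, -5, -7, -10, -4, 16, 5, 6, 7, 28] (no swap needed)
extract-min → returns -17:
  remove root -17; move last element 28 to root → [28, -11, -5, -7, -10, -4, 16, 5, 6, 7]
  28 vs smaller child -11 at index 1, swap → [-11, 28, -5, -7, -10, -4, 16, 5, 6, 7]
  28 vs smaller child -10 at index 4, swap → [-11, -10, -5, -7, 28, -4, 16, 5, 6, 7]
  28 vs only child 7 at index 9, swap → [-11, -10, -5, -7, 7, -4, 16, 5, 6, 28]
insert -15:
  append -15 at index 10 → [-11, -10, -5, -7, 7, -4, 16, 5, 6, 28, -15]
  -15 < parent 7 at index 4, swap → [-11, -10, -5, -7, -15, -4, 16, 5, 6, 28, 7]
  -15 < parent -10 at index 1, swap → [-11, -15, -5, -7, -10, -4, 16, 5, 6, 28, 7]
  -15 < parent -11 at index 0, swap → [-15, -11, -5, -7, -10, -4, 16, 5, 6, 28, 7]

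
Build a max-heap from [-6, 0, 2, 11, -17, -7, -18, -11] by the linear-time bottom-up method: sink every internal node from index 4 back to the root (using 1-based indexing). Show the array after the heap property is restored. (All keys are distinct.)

[11, 0, 2, -6, -17, -7, -18, -11]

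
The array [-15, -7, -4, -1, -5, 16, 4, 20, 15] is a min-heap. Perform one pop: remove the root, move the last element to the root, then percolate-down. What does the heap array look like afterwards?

[-7, -5, -4, -1, 15, 16, 4, 20]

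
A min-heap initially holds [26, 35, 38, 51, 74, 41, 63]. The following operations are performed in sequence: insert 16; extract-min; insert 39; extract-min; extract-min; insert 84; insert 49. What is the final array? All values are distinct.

insert 16:
  append 16 at index 7 → [26, 35, 38, 51, 74, 41, 63, 16]
  16 < parent 51 at index 3, swap → [26, 35, 38, 16, 74, 41, 63, 51]
  16 < parent 35 at index 1, swap → [26, 16, 38, 35, 74, 41, 63, 51]
  16 < parent 26 at index 0, swap → [16, 26, 38, 35, 74, 41, 63, 51]
extract-min → returns 16:
  remove root 16; move last element 51 to root → [51, 26, 38, 35, 74, 41, 63]
  51 vs smaller child 26 at index 1, swap → [26, 51, 38, 35, 74, 41, 63]
  51 vs smaller child 35 at index 3, swap → [26, 35, 38, 51, 74, 41, 63]
insert 39:
  append 39 at index 7 → [26, 35, 38, 51, 74, 41, 63, 39]
  39 < parent 51 at index 3, swap → [26, 35, 38, 39, 74, 41, 63, 51]
extract-min → returns 26:
  remove root 26; move last element 51 to root → [51, 35, 38, 39, 74, 41, 63]
  51 vs smaller child 35 at index 1, swap → [35, 51, 38, 39, 74, 41, 63]
  51 vs smaller child 39 at index 3, swap → [35, 39, 38, 51, 74, 41, 63]
extract-min → returns 35:
  remove root 35; move last element 63 to root → [63, 39, 38, 51, 74, 41]
  63 vs smaller child 38 at index 2, swap → [38, 39, 63, 51, 74, 41]
  63 vs only child 41 at index 5, swap → [38, 39, 41, 51, 74, 63]
insert 84:
  append 84 at index 6 → [38, 39, 41, 51, 74, 63, 84] (no swap needed)
insert 49:
  append 49 at index 7 → [38, 39, 41, 51, 74, 63, 84, 49]
  49 < parent 51 at index 3, swap → [38, 39, 41, 49, 74, 63, 84, 51]

[38, 39, 41, 49, 74, 63, 84, 51]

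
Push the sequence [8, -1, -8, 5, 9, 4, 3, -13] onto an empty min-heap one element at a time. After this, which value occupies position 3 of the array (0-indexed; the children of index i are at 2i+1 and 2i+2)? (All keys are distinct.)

Insert 8:
  append 8 at index 0 → [8] (no swap needed)
Insert -1:
  append -1 at index 1 → [8, -1]
  -1 < parent 8 at index 0, swap → [-1, 8]
Insert -8:
  append -8 at index 2 → [-1, 8, -8]
  -8 < parent -1 at index 0, swap → [-8, 8, -1]
Insert 5:
  append 5 at index 3 → [-8, 8, -1, 5]
  5 < parent 8 at index 1, swap → [-8, 5, -1, 8]
Insert 9:
  append 9 at index 4 → [-8, 5, -1, 8, 9] (no swap needed)
Insert 4:
  append 4 at index 5 → [-8, 5, -1, 8, 9, 4] (no swap needed)
Insert 3:
  append 3 at index 6 → [-8, 5, -1, 8, 9, 4, 3] (no swap needed)
Insert -13:
  append -13 at index 7 → [-8, 5, -1, 8, 9, 4, 3, -13]
  -13 < parent 8 at index 3, swap → [-8, 5, -1, -13, 9, 4, 3, 8]
  -13 < parent 5 at index 1, swap → [-8, -13, -1, 5, 9, 4, 3, 8]
  -13 < parent -8 at index 0, swap → [-13, -8, -1, 5, 9, 4, 3, 8]
resulting array: [-13, -8, -1, 5, 9, 4, 3, 8]

5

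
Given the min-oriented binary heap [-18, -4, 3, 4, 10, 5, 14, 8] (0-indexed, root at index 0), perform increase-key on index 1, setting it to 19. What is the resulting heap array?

[-18, 4, 3, 8, 10, 5, 14, 19]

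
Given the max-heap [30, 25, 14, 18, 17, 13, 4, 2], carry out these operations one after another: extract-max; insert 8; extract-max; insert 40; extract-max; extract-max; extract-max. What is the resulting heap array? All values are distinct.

[14, 8, 13, 4, 2]

extract-max → returns 30:
  remove root 30; move last element 2 to root → [2, 25, 14, 18, 17, 13, 4]
  2 vs larger child 25 at index 1, swap → [25, 2, 14, 18, 17, 13, 4]
  2 vs larger child 18 at index 3, swap → [25, 18, 14, 2, 17, 13, 4]
insert 8:
  append 8 at index 7 → [25, 18, 14, 2, 17, 13, 4, 8]
  8 > parent 2 at index 3, swap → [25, 18, 14, 8, 17, 13, 4, 2]
extract-max → returns 25:
  remove root 25; move last element 2 to root → [2, 18, 14, 8, 17, 13, 4]
  2 vs larger child 18 at index 1, swap → [18, 2, 14, 8, 17, 13, 4]
  2 vs larger child 17 at index 4, swap → [18, 17, 14, 8, 2, 13, 4]
insert 40:
  append 40 at index 7 → [18, 17, 14, 8, 2, 13, 4, 40]
  40 > parent 8 at index 3, swap → [18, 17, 14, 40, 2, 13, 4, 8]
  40 > parent 17 at index 1, swap → [18, 40, 14, 17, 2, 13, 4, 8]
  40 > parent 18 at index 0, swap → [40, 18, 14, 17, 2, 13, 4, 8]
extract-max → returns 40:
  remove root 40; move last element 8 to root → [8, 18, 14, 17, 2, 13, 4]
  8 vs larger child 18 at index 1, swap → [18, 8, 14, 17, 2, 13, 4]
  8 vs larger child 17 at index 3, swap → [18, 17, 14, 8, 2, 13, 4]
extract-max → returns 18:
  remove root 18; move last element 4 to root → [4, 17, 14, 8, 2, 13]
  4 vs larger child 17 at index 1, swap → [17, 4, 14, 8, 2, 13]
  4 vs larger child 8 at index 3, swap → [17, 8, 14, 4, 2, 13]
extract-max → returns 17:
  remove root 17; move last element 13 to root → [13, 8, 14, 4, 2]
  13 vs larger child 14 at index 2, swap → [14, 8, 13, 4, 2]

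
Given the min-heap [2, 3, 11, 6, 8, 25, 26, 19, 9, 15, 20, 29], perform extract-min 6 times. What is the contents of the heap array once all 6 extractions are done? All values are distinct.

extract-min #1 returns 2:
  remove root 2; move last element 29 to root → [29, 3, 11, 6, 8, 25, 26, 19, 9, 15, 20]
  29 vs smaller child 3 at index 1, swap → [3, 29, 11, 6, 8, 25, 26, 19, 9, 15, 20]
  29 vs smaller child 6 at index 3, swap → [3, 6, 11, 29, 8, 25, 26, 19, 9, 15, 20]
  29 vs smaller child 9 at index 8, swap → [3, 6, 11, 9, 8, 25, 26, 19, 29, 15, 20]
extract-min #2 returns 3:
  remove root 3; move last element 20 to root → [20, 6, 11, 9, 8, 25, 26, 19, 29, 15]
  20 vs smaller child 6 at index 1, swap → [6, 20, 11, 9, 8, 25, 26, 19, 29, 15]
  20 vs smaller child 8 at index 4, swap → [6, 8, 11, 9, 20, 25, 26, 19, 29, 15]
  20 vs only child 15 at index 9, swap → [6, 8, 11, 9, 15, 25, 26, 19, 29, 20]
extract-min #3 returns 6:
  remove root 6; move last element 20 to root → [20, 8, 11, 9, 15, 25, 26, 19, 29]
  20 vs smaller child 8 at index 1, swap → [8, 20, 11, 9, 15, 25, 26, 19, 29]
  20 vs smaller child 9 at index 3, swap → [8, 9, 11, 20, 15, 25, 26, 19, 29]
  20 vs smaller child 19 at index 7, swap → [8, 9, 11, 19, 15, 25, 26, 20, 29]
extract-min #4 returns 8:
  remove root 8; move last element 29 to root → [29, 9, 11, 19, 15, 25, 26, 20]
  29 vs smaller child 9 at index 1, swap → [9, 29, 11, 19, 15, 25, 26, 20]
  29 vs smaller child 15 at index 4, swap → [9, 15, 11, 19, 29, 25, 26, 20]
extract-min #5 returns 9:
  remove root 9; move last element 20 to root → [20, 15, 11, 19, 29, 25, 26]
  20 vs smaller child 11 at index 2, swap → [11, 15, 20, 19, 29, 25, 26]
extract-min #6 returns 11:
  remove root 11; move last element 26 to root → [26, 15, 20, 19, 29, 25]
  26 vs smaller child 15 at index 1, swap → [15, 26, 20, 19, 29, 25]
  26 vs smaller child 19 at index 3, swap → [15, 19, 20, 26, 29, 25]

[15, 19, 20, 26, 29, 25]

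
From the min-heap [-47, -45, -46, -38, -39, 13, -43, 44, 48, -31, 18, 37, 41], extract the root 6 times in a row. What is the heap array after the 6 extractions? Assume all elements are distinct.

extract-min #1 returns -47:
  remove root -47; move last element 41 to root → [41, -45, -46, -38, -39, 13, -43, 44, 48, -31, 18, 37]
  41 vs smaller child -46 at index 2, swap → [-46, -45, 41, -38, -39, 13, -43, 44, 48, -31, 18, 37]
  41 vs smaller child -43 at index 6, swap → [-46, -45, -43, -38, -39, 13, 41, 44, 48, -31, 18, 37]
extract-min #2 returns -46:
  remove root -46; move last element 37 to root → [37, -45, -43, -38, -39, 13, 41, 44, 48, -31, 18]
  37 vs smaller child -45 at index 1, swap → [-45, 37, -43, -38, -39, 13, 41, 44, 48, -31, 18]
  37 vs smaller child -39 at index 4, swap → [-45, -39, -43, -38, 37, 13, 41, 44, 48, -31, 18]
  37 vs smaller child -31 at index 9, swap → [-45, -39, -43, -38, -31, 13, 41, 44, 48, 37, 18]
extract-min #3 returns -45:
  remove root -45; move last element 18 to root → [18, -39, -43, -38, -31, 13, 41, 44, 48, 37]
  18 vs smaller child -43 at index 2, swap → [-43, -39, 18, -38, -31, 13, 41, 44, 48, 37]
  18 vs smaller child 13 at index 5, swap → [-43, -39, 13, -38, -31, 18, 41, 44, 48, 37]
extract-min #4 returns -43:
  remove root -43; move last element 37 to root → [37, -39, 13, -38, -31, 18, 41, 44, 48]
  37 vs smaller child -39 at index 1, swap → [-39, 37, 13, -38, -31, 18, 41, 44, 48]
  37 vs smaller child -38 at index 3, swap → [-39, -38, 13, 37, -31, 18, 41, 44, 48]
extract-min #5 returns -39:
  remove root -39; move last element 48 to root → [48, -38, 13, 37, -31, 18, 41, 44]
  48 vs smaller child -38 at index 1, swap → [-38, 48, 13, 37, -31, 18, 41, 44]
  48 vs smaller child -31 at index 4, swap → [-38, -31, 13, 37, 48, 18, 41, 44]
extract-min #6 returns -38:
  remove root -38; move last element 44 to root → [44, -31, 13, 37, 48, 18, 41]
  44 vs smaller child -31 at index 1, swap → [-31, 44, 13, 37, 48, 18, 41]
  44 vs smaller child 37 at index 3, swap → [-31, 37, 13, 44, 48, 18, 41]

[-31, 37, 13, 44, 48, 18, 41]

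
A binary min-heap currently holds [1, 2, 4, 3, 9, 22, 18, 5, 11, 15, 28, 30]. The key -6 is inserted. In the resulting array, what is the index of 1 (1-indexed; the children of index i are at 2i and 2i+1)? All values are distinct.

3

append -6 at index 13 → [1, 2, 4, 3, 9, 22, 18, 5, 11, 15, 28, 30, -6]
-6 < parent 22 at index 6, swap → [1, 2, 4, 3, 9, -6, 18, 5, 11, 15, 28, 30, 22]
-6 < parent 4 at index 3, swap → [1, 2, -6, 3, 9, 4, 18, 5, 11, 15, 28, 30, 22]
-6 < parent 1 at index 1, swap → [-6, 2, 1, 3, 9, 4, 18, 5, 11, 15, 28, 30, 22]
resulting array: [-6, 2, 1, 3, 9, 4, 18, 5, 11, 15, 28, 30, 22]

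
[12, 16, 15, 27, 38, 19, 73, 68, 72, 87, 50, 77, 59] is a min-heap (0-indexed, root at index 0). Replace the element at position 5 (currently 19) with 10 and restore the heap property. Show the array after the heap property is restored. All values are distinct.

set index 5 from 19 to 10 → [12, 16, 15, 27, 38, 10, 73, 68, 72, 87, 50, 77, 59]
10 < parent 15 at index 2, swap → [12, 16, 10, 27, 38, 15, 73, 68, 72, 87, 50, 77, 59]
10 < parent 12 at index 0, swap → [10, 16, 12, 27, 38, 15, 73, 68, 72, 87, 50, 77, 59]

[10, 16, 12, 27, 38, 15, 73, 68, 72, 87, 50, 77, 59]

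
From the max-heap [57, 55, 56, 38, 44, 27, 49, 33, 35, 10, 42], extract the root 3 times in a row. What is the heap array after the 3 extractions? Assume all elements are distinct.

[49, 44, 42, 38, 10, 27, 35, 33]

extract-max #1 returns 57:
  remove root 57; move last element 42 to root → [42, 55, 56, 38, 44, 27, 49, 33, 35, 10]
  42 vs larger child 56 at index 2, swap → [56, 55, 42, 38, 44, 27, 49, 33, 35, 10]
  42 vs larger child 49 at index 6, swap → [56, 55, 49, 38, 44, 27, 42, 33, 35, 10]
extract-max #2 returns 56:
  remove root 56; move last element 10 to root → [10, 55, 49, 38, 44, 27, 42, 33, 35]
  10 vs larger child 55 at index 1, swap → [55, 10, 49, 38, 44, 27, 42, 33, 35]
  10 vs larger child 44 at index 4, swap → [55, 44, 49, 38, 10, 27, 42, 33, 35]
extract-max #3 returns 55:
  remove root 55; move last element 35 to root → [35, 44, 49, 38, 10, 27, 42, 33]
  35 vs larger child 49 at index 2, swap → [49, 44, 35, 38, 10, 27, 42, 33]
  35 vs larger child 42 at index 6, swap → [49, 44, 42, 38, 10, 27, 35, 33]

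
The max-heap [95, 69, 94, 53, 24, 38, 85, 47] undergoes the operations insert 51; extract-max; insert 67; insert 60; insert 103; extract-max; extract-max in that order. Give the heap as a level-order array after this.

[85, 69, 51, 67, 60, 38, 24, 47, 53]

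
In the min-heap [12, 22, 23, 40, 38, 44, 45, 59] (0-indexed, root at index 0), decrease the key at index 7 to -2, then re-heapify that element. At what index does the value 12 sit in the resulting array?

1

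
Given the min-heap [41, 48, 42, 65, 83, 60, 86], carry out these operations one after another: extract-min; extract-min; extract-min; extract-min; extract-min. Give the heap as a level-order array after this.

extract-min → returns 41:
  remove root 41; move last element 86 to root → [86, 48, 42, 65, 83, 60]
  86 vs smaller child 42 at index 2, swap → [42, 48, 86, 65, 83, 60]
  86 vs only child 60 at index 5, swap → [42, 48, 60, 65, 83, 86]
extract-min → returns 42:
  remove root 42; move last element 86 to root → [86, 48, 60, 65, 83]
  86 vs smaller child 48 at index 1, swap → [48, 86, 60, 65, 83]
  86 vs smaller child 65 at index 3, swap → [48, 65, 60, 86, 83]
extract-min → returns 48:
  remove root 48; move last element 83 to root → [83, 65, 60, 86]
  83 vs smaller child 60 at index 2, swap → [60, 65, 83, 86]
extract-min → returns 60:
  remove root 60; move last element 86 to root → [86, 65, 83]
  86 vs smaller child 65 at index 1, swap → [65, 86, 83]
extract-min → returns 65:
  remove root 65; move last element 83 to root → [83, 86] (no swap needed)

[83, 86]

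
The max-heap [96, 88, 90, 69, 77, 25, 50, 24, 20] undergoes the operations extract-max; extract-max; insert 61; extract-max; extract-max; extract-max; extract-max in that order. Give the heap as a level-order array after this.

[50, 25, 24, 20]

extract-max → returns 96:
  remove root 96; move last element 20 to root → [20, 88, 90, 69, 77, 25, 50, 24]
  20 vs larger child 90 at index 2, swap → [90, 88, 20, 69, 77, 25, 50, 24]
  20 vs larger child 50 at index 6, swap → [90, 88, 50, 69, 77, 25, 20, 24]
extract-max → returns 90:
  remove root 90; move last element 24 to root → [24, 88, 50, 69, 77, 25, 20]
  24 vs larger child 88 at index 1, swap → [88, 24, 50, 69, 77, 25, 20]
  24 vs larger child 77 at index 4, swap → [88, 77, 50, 69, 24, 25, 20]
insert 61:
  append 61 at index 7 → [88, 77, 50, 69, 24, 25, 20, 61] (no swap needed)
extract-max → returns 88:
  remove root 88; move last element 61 to root → [61, 77, 50, 69, 24, 25, 20]
  61 vs larger child 77 at index 1, swap → [77, 61, 50, 69, 24, 25, 20]
  61 vs larger child 69 at index 3, swap → [77, 69, 50, 61, 24, 25, 20]
extract-max → returns 77:
  remove root 77; move last element 20 to root → [20, 69, 50, 61, 24, 25]
  20 vs larger child 69 at index 1, swap → [69, 20, 50, 61, 24, 25]
  20 vs larger child 61 at index 3, swap → [69, 61, 50, 20, 24, 25]
extract-max → returns 69:
  remove root 69; move last element 25 to root → [25, 61, 50, 20, 24]
  25 vs larger child 61 at index 1, swap → [61, 25, 50, 20, 24]
extract-max → returns 61:
  remove root 61; move last element 24 to root → [24, 25, 50, 20]
  24 vs larger child 50 at index 2, swap → [50, 25, 24, 20]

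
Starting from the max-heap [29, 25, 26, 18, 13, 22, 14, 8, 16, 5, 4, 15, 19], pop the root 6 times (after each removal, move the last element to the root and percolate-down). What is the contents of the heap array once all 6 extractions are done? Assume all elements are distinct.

extract-max #1 returns 29:
  remove root 29; move last element 19 to root → [19, 25, 26, 18, 13, 22, 14, 8, 16, 5, 4, 15]
  19 vs larger child 26 at index 2, swap → [26, 25, 19, 18, 13, 22, 14, 8, 16, 5, 4, 15]
  19 vs larger child 22 at index 5, swap → [26, 25, 22, 18, 13, 19, 14, 8, 16, 5, 4, 15]
extract-max #2 returns 26:
  remove root 26; move last element 15 to root → [15, 25, 22, 18, 13, 19, 14, 8, 16, 5, 4]
  15 vs larger child 25 at index 1, swap → [25, 15, 22, 18, 13, 19, 14, 8, 16, 5, 4]
  15 vs larger child 18 at index 3, swap → [25, 18, 22, 15, 13, 19, 14, 8, 16, 5, 4]
  15 vs larger child 16 at index 8, swap → [25, 18, 22, 16, 13, 19, 14, 8, 15, 5, 4]
extract-max #3 returns 25:
  remove root 25; move last element 4 to root → [4, 18, 22, 16, 13, 19, 14, 8, 15, 5]
  4 vs larger child 22 at index 2, swap → [22, 18, 4, 16, 13, 19, 14, 8, 15, 5]
  4 vs larger child 19 at index 5, swap → [22, 18, 19, 16, 13, 4, 14, 8, 15, 5]
extract-max #4 returns 22:
  remove root 22; move last element 5 to root → [5, 18, 19, 16, 13, 4, 14, 8, 15]
  5 vs larger child 19 at index 2, swap → [19, 18, 5, 16, 13, 4, 14, 8, 15]
  5 vs larger child 14 at index 6, swap → [19, 18, 14, 16, 13, 4, 5, 8, 15]
extract-max #5 returns 19:
  remove root 19; move last element 15 to root → [15, 18, 14, 16, 13, 4, 5, 8]
  15 vs larger child 18 at index 1, swap → [18, 15, 14, 16, 13, 4, 5, 8]
  15 vs larger child 16 at index 3, swap → [18, 16, 14, 15, 13, 4, 5, 8]
extract-max #6 returns 18:
  remove root 18; move last element 8 to root → [8, 16, 14, 15, 13, 4, 5]
  8 vs larger child 16 at index 1, swap → [16, 8, 14, 15, 13, 4, 5]
  8 vs larger child 15 at index 3, swap → [16, 15, 14, 8, 13, 4, 5]

[16, 15, 14, 8, 13, 4, 5]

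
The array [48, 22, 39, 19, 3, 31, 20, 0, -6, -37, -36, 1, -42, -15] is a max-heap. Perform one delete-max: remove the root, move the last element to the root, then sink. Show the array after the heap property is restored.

remove root 48; move last element -15 to root → [-15, 22, 39, 19, 3, 31, 20, 0, -6, -37, -36, 1, -42]
-15 vs larger child 39 at index 2, swap → [39, 22, -15, 19, 3, 31, 20, 0, -6, -37, -36, 1, -42]
-15 vs larger child 31 at index 5, swap → [39, 22, 31, 19, 3, -15, 20, 0, -6, -37, -36, 1, -42]
-15 vs larger child 1 at index 11, swap → [39, 22, 31, 19, 3, 1, 20, 0, -6, -37, -36, -15, -42]

[39, 22, 31, 19, 3, 1, 20, 0, -6, -37, -36, -15, -42]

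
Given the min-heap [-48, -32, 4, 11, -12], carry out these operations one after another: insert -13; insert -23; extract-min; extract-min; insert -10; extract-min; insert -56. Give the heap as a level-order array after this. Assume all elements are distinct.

[-56, -12, -13, 11, 4, -10]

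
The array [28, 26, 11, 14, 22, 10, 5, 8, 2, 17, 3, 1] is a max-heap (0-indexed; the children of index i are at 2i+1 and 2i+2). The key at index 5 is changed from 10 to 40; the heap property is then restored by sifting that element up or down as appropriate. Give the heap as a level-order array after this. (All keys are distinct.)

set index 5 from 10 to 40 → [28, 26, 11, 14, 22, 40, 5, 8, 2, 17, 3, 1]
40 > parent 11 at index 2, swap → [28, 26, 40, 14, 22, 11, 5, 8, 2, 17, 3, 1]
40 > parent 28 at index 0, swap → [40, 26, 28, 14, 22, 11, 5, 8, 2, 17, 3, 1]

[40, 26, 28, 14, 22, 11, 5, 8, 2, 17, 3, 1]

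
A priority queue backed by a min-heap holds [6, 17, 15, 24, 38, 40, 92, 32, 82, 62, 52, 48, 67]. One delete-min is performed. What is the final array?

[15, 17, 40, 24, 38, 48, 92, 32, 82, 62, 52, 67]

remove root 6; move last element 67 to root → [67, 17, 15, 24, 38, 40, 92, 32, 82, 62, 52, 48]
67 vs smaller child 15 at index 2, swap → [15, 17, 67, 24, 38, 40, 92, 32, 82, 62, 52, 48]
67 vs smaller child 40 at index 5, swap → [15, 17, 40, 24, 38, 67, 92, 32, 82, 62, 52, 48]
67 vs only child 48 at index 11, swap → [15, 17, 40, 24, 38, 48, 92, 32, 82, 62, 52, 67]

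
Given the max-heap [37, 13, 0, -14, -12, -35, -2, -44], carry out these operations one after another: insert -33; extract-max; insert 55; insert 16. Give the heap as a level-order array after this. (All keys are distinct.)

insert -33:
  append -33 at index 8 → [37, 13, 0, -14, -12, -35, -2, -44, -33] (no swap needed)
extract-max → returns 37:
  remove root 37; move last element -33 to root → [-33, 13, 0, -14, -12, -35, -2, -44]
  -33 vs larger child 13 at index 1, swap → [13, -33, 0, -14, -12, -35, -2, -44]
  -33 vs larger child -12 at index 4, swap → [13, -12, 0, -14, -33, -35, -2, -44]
insert 55:
  append 55 at index 8 → [13, -12, 0, -14, -33, -35, -2, -44, 55]
  55 > parent -14 at index 3, swap → [13, -12, 0, 55, -33, -35, -2, -44, -14]
  55 > parent -12 at index 1, swap → [13, 55, 0, -12, -33, -35, -2, -44, -14]
  55 > parent 13 at index 0, swap → [55, 13, 0, -12, -33, -35, -2, -44, -14]
insert 16:
  append 16 at index 9 → [55, 13, 0, -12, -33, -35, -2, -44, -14, 16]
  16 > parent -33 at index 4, swap → [55, 13, 0, -12, 16, -35, -2, -44, -14, -33]
  16 > parent 13 at index 1, swap → [55, 16, 0, -12, 13, -35, -2, -44, -14, -33]

[55, 16, 0, -12, 13, -35, -2, -44, -14, -33]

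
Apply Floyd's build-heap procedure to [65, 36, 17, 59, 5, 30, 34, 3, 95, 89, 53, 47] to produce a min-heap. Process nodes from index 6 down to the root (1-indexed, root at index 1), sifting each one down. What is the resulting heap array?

sift down from index 6: already satisfies heap property
sift down from index 5: already satisfies heap property
sift down from index 4:
  59 vs smaller child 3 at index 8, swap → [65, 36, 17, 3, 5, 30, 34, 59, 95, 89, 53, 47]
sift down from index 3: already satisfies heap property
sift down from index 2:
  36 vs smaller child 3 at index 4, swap → [65, 3, 17, 36, 5, 30, 34, 59, 95, 89, 53, 47]
sift down from index 1:
  65 vs smaller child 3 at index 2, swap → [3, 65, 17, 36, 5, 30, 34, 59, 95, 89, 53, 47]
  65 vs smaller child 5 at index 5, swap → [3, 5, 17, 36, 65, 30, 34, 59, 95, 89, 53, 47]
  65 vs smaller child 53 at index 11, swap → [3, 5, 17, 36, 53, 30, 34, 59, 95, 89, 65, 47]

[3, 5, 17, 36, 53, 30, 34, 59, 95, 89, 65, 47]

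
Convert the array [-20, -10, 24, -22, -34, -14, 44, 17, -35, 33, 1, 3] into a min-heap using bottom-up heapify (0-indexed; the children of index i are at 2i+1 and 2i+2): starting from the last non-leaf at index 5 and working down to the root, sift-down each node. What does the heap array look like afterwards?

sift down from index 5: already satisfies heap property
sift down from index 4: already satisfies heap property
sift down from index 3:
  -22 vs smaller child -35 at index 8, swap → [-20, -10, 24, -35, -34, -14, 44, 17, -22, 33, 1, 3]
sift down from index 2:
  24 vs smaller child -14 at index 5, swap → [-20, -10, -14, -35, -34, 24, 44, 17, -22, 33, 1, 3]
  24 vs only child 3 at index 11, swap → [-20, -10, -14, -35, -34, 3, 44, 17, -22, 33, 1, 24]
sift down from index 1:
  -10 vs smaller child -35 at index 3, swap → [-20, -35, -14, -10, -34, 3, 44, 17, -22, 33, 1, 24]
  -10 vs smaller child -22 at index 8, swap → [-20, -35, -14, -22, -34, 3, 44, 17, -10, 33, 1, 24]
sift down from index 0:
  -20 vs smaller child -35 at index 1, swap → [-35, -20, -14, -22, -34, 3, 44, 17, -10, 33, 1, 24]
  -20 vs smaller child -34 at index 4, swap → [-35, -34, -14, -22, -20, 3, 44, 17, -10, 33, 1, 24]

[-35, -34, -14, -22, -20, 3, 44, 17, -10, 33, 1, 24]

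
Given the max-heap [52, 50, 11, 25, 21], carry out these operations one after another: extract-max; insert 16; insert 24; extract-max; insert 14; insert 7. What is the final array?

extract-max → returns 52:
  remove root 52; move last element 21 to root → [21, 50, 11, 25]
  21 vs larger child 50 at index 1, swap → [50, 21, 11, 25]
  21 vs only child 25 at index 3, swap → [50, 25, 11, 21]
insert 16:
  append 16 at index 4 → [50, 25, 11, 21, 16] (no swap needed)
insert 24:
  append 24 at index 5 → [50, 25, 11, 21, 16, 24]
  24 > parent 11 at index 2, swap → [50, 25, 24, 21, 16, 11]
extract-max → returns 50:
  remove root 50; move last element 11 to root → [11, 25, 24, 21, 16]
  11 vs larger child 25 at index 1, swap → [25, 11, 24, 21, 16]
  11 vs larger child 21 at index 3, swap → [25, 21, 24, 11, 16]
insert 14:
  append 14 at index 5 → [25, 21, 24, 11, 16, 14] (no swap needed)
insert 7:
  append 7 at index 6 → [25, 21, 24, 11, 16, 14, 7] (no swap needed)

[25, 21, 24, 11, 16, 14, 7]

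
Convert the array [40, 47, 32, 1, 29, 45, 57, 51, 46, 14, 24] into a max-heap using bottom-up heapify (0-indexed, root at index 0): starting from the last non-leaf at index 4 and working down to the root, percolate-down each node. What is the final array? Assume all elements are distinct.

[57, 51, 45, 47, 29, 40, 32, 1, 46, 14, 24]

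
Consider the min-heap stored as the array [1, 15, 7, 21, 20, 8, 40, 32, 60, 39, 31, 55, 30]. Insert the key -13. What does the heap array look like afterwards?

append -13 at index 13 → [1, 15, 7, 21, 20, 8, 40, 32, 60, 39, 31, 55, 30, -13]
-13 < parent 40 at index 6, swap → [1, 15, 7, 21, 20, 8, -13, 32, 60, 39, 31, 55, 30, 40]
-13 < parent 7 at index 2, swap → [1, 15, -13, 21, 20, 8, 7, 32, 60, 39, 31, 55, 30, 40]
-13 < parent 1 at index 0, swap → [-13, 15, 1, 21, 20, 8, 7, 32, 60, 39, 31, 55, 30, 40]

[-13, 15, 1, 21, 20, 8, 7, 32, 60, 39, 31, 55, 30, 40]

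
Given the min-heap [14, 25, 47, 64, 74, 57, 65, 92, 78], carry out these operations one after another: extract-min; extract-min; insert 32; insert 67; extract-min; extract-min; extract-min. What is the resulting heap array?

[64, 67, 65, 78, 74, 92]

extract-min → returns 14:
  remove root 14; move last element 78 to root → [78, 25, 47, 64, 74, 57, 65, 92]
  78 vs smaller child 25 at index 1, swap → [25, 78, 47, 64, 74, 57, 65, 92]
  78 vs smaller child 64 at index 3, swap → [25, 64, 47, 78, 74, 57, 65, 92]
extract-min → returns 25:
  remove root 25; move last element 92 to root → [92, 64, 47, 78, 74, 57, 65]
  92 vs smaller child 47 at index 2, swap → [47, 64, 92, 78, 74, 57, 65]
  92 vs smaller child 57 at index 5, swap → [47, 64, 57, 78, 74, 92, 65]
insert 32:
  append 32 at index 7 → [47, 64, 57, 78, 74, 92, 65, 32]
  32 < parent 78 at index 3, swap → [47, 64, 57, 32, 74, 92, 65, 78]
  32 < parent 64 at index 1, swap → [47, 32, 57, 64, 74, 92, 65, 78]
  32 < parent 47 at index 0, swap → [32, 47, 57, 64, 74, 92, 65, 78]
insert 67:
  append 67 at index 8 → [32, 47, 57, 64, 74, 92, 65, 78, 67] (no swap needed)
extract-min → returns 32:
  remove root 32; move last element 67 to root → [67, 47, 57, 64, 74, 92, 65, 78]
  67 vs smaller child 47 at index 1, swap → [47, 67, 57, 64, 74, 92, 65, 78]
  67 vs smaller child 64 at index 3, swap → [47, 64, 57, 67, 74, 92, 65, 78]
extract-min → returns 47:
  remove root 47; move last element 78 to root → [78, 64, 57, 67, 74, 92, 65]
  78 vs smaller child 57 at index 2, swap → [57, 64, 78, 67, 74, 92, 65]
  78 vs smaller child 65 at index 6, swap → [57, 64, 65, 67, 74, 92, 78]
extract-min → returns 57:
  remove root 57; move last element 78 to root → [78, 64, 65, 67, 74, 92]
  78 vs smaller child 64 at index 1, swap → [64, 78, 65, 67, 74, 92]
  78 vs smaller child 67 at index 3, swap → [64, 67, 65, 78, 74, 92]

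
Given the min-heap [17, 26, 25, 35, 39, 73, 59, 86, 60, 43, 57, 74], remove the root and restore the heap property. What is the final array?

remove root 17; move last element 74 to root → [74, 26, 25, 35, 39, 73, 59, 86, 60, 43, 57]
74 vs smaller child 25 at index 2, swap → [25, 26, 74, 35, 39, 73, 59, 86, 60, 43, 57]
74 vs smaller child 59 at index 6, swap → [25, 26, 59, 35, 39, 73, 74, 86, 60, 43, 57]

[25, 26, 59, 35, 39, 73, 74, 86, 60, 43, 57]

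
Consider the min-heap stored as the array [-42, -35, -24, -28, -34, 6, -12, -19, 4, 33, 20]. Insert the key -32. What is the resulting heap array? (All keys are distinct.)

append -32 at index 11 → [-42, -35, -24, -28, -34, 6, -12, -19, 4, 33, 20, -32]
-32 < parent 6 at index 5, swap → [-42, -35, -24, -28, -34, -32, -12, -19, 4, 33, 20, 6]
-32 < parent -24 at index 2, swap → [-42, -35, -32, -28, -34, -24, -12, -19, 4, 33, 20, 6]

[-42, -35, -32, -28, -34, -24, -12, -19, 4, 33, 20, 6]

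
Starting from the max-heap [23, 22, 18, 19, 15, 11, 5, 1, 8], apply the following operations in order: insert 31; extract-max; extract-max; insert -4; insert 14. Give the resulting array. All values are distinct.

insert 31:
  append 31 at index 9 → [23, 22, 18, 19, 15, 11, 5, 1, 8, 31]
  31 > parent 15 at index 4, swap → [23, 22, 18, 19, 31, 11, 5, 1, 8, 15]
  31 > parent 22 at index 1, swap → [23, 31, 18, 19, 22, 11, 5, 1, 8, 15]
  31 > parent 23 at index 0, swap → [31, 23, 18, 19, 22, 11, 5, 1, 8, 15]
extract-max → returns 31:
  remove root 31; move last element 15 to root → [15, 23, 18, 19, 22, 11, 5, 1, 8]
  15 vs larger child 23 at index 1, swap → [23, 15, 18, 19, 22, 11, 5, 1, 8]
  15 vs larger child 22 at index 4, swap → [23, 22, 18, 19, 15, 11, 5, 1, 8]
extract-max → returns 23:
  remove root 23; move last element 8 to root → [8, 22, 18, 19, 15, 11, 5, 1]
  8 vs larger child 22 at index 1, swap → [22, 8, 18, 19, 15, 11, 5, 1]
  8 vs larger child 19 at index 3, swap → [22, 19, 18, 8, 15, 11, 5, 1]
insert -4:
  append -4 at index 8 → [22, 19, 18, 8, 15, 11, 5, 1, -4] (no swap needed)
insert 14:
  append 14 at index 9 → [22, 19, 18, 8, 15, 11, 5, 1, -4, 14] (no swap needed)

[22, 19, 18, 8, 15, 11, 5, 1, -4, 14]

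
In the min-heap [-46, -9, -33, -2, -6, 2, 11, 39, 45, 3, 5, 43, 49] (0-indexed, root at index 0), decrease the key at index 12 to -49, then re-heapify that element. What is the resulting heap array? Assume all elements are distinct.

[-49, -9, -46, -2, -6, -33, 11, 39, 45, 3, 5, 43, 2]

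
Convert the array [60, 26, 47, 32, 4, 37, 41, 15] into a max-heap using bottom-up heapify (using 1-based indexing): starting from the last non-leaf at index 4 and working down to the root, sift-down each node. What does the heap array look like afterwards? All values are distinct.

sift down from index 4: already satisfies heap property
sift down from index 3: already satisfies heap property
sift down from index 2:
  26 vs larger child 32 at index 4, swap → [60, 32, 47, 26, 4, 37, 41, 15]
sift down from index 1: already satisfies heap property

[60, 32, 47, 26, 4, 37, 41, 15]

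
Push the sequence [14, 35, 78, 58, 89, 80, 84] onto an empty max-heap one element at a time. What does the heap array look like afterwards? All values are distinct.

Insert 14:
  append 14 at index 0 → [14] (no swap needed)
Insert 35:
  append 35 at index 1 → [14, 35]
  35 > parent 14 at index 0, swap → [35, 14]
Insert 78:
  append 78 at index 2 → [35, 14, 78]
  78 > parent 35 at index 0, swap → [78, 14, 35]
Insert 58:
  append 58 at index 3 → [78, 14, 35, 58]
  58 > parent 14 at index 1, swap → [78, 58, 35, 14]
Insert 89:
  append 89 at index 4 → [78, 58, 35, 14, 89]
  89 > parent 58 at index 1, swap → [78, 89, 35, 14, 58]
  89 > parent 78 at index 0, swap → [89, 78, 35, 14, 58]
Insert 80:
  append 80 at index 5 → [89, 78, 35, 14, 58, 80]
  80 > parent 35 at index 2, swap → [89, 78, 80, 14, 58, 35]
Insert 84:
  append 84 at index 6 → [89, 78, 80, 14, 58, 35, 84]
  84 > parent 80 at index 2, swap → [89, 78, 84, 14, 58, 35, 80]

[89, 78, 84, 14, 58, 35, 80]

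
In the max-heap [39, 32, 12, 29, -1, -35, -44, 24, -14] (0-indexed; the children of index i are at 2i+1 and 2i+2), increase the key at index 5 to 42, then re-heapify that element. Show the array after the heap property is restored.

[42, 32, 39, 29, -1, 12, -44, 24, -14]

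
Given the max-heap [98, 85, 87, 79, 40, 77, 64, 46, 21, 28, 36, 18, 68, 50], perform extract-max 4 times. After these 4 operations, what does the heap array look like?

extract-max #1 returns 98:
  remove root 98; move last element 50 to root → [50, 85, 87, 79, 40, 77, 64, 46, 21, 28, 36, 18, 68]
  50 vs larger child 87 at index 2, swap → [87, 85, 50, 79, 40, 77, 64, 46, 21, 28, 36, 18, 68]
  50 vs larger child 77 at index 5, swap → [87, 85, 77, 79, 40, 50, 64, 46, 21, 28, 36, 18, 68]
  50 vs larger child 68 at index 12, swap → [87, 85, 77, 79, 40, 68, 64, 46, 21, 28, 36, 18, 50]
extract-max #2 returns 87:
  remove root 87; move last element 50 to root → [50, 85, 77, 79, 40, 68, 64, 46, 21, 28, 36, 18]
  50 vs larger child 85 at index 1, swap → [85, 50, 77, 79, 40, 68, 64, 46, 21, 28, 36, 18]
  50 vs larger child 79 at index 3, swap → [85, 79, 77, 50, 40, 68, 64, 46, 21, 28, 36, 18]
extract-max #3 returns 85:
  remove root 85; move last element 18 to root → [18, 79, 77, 50, 40, 68, 64, 46, 21, 28, 36]
  18 vs larger child 79 at index 1, swap → [79, 18, 77, 50, 40, 68, 64, 46, 21, 28, 36]
  18 vs larger child 50 at index 3, swap → [79, 50, 77, 18, 40, 68, 64, 46, 21, 28, 36]
  18 vs larger child 46 at index 7, swap → [79, 50, 77, 46, 40, 68, 64, 18, 21, 28, 36]
extract-max #4 returns 79:
  remove root 79; move last element 36 to root → [36, 50, 77, 46, 40, 68, 64, 18, 21, 28]
  36 vs larger child 77 at index 2, swap → [77, 50, 36, 46, 40, 68, 64, 18, 21, 28]
  36 vs larger child 68 at index 5, swap → [77, 50, 68, 46, 40, 36, 64, 18, 21, 28]

[77, 50, 68, 46, 40, 36, 64, 18, 21, 28]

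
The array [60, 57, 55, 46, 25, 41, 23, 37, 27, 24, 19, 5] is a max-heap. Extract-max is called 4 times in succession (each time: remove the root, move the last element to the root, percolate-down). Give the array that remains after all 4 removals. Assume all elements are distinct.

extract-max #1 returns 60:
  remove root 60; move last element 5 to root → [5, 57, 55, 46, 25, 41, 23, 37, 27, 24, 19]
  5 vs larger child 57 at index 1, swap → [57, 5, 55, 46, 25, 41, 23, 37, 27, 24, 19]
  5 vs larger child 46 at index 3, swap → [57, 46, 55, 5, 25, 41, 23, 37, 27, 24, 19]
  5 vs larger child 37 at index 7, swap → [57, 46, 55, 37, 25, 41, 23, 5, 27, 24, 19]
extract-max #2 returns 57:
  remove root 57; move last element 19 to root → [19, 46, 55, 37, 25, 41, 23, 5, 27, 24]
  19 vs larger child 55 at index 2, swap → [55, 46, 19, 37, 25, 41, 23, 5, 27, 24]
  19 vs larger child 41 at index 5, swap → [55, 46, 41, 37, 25, 19, 23, 5, 27, 24]
extract-max #3 returns 55:
  remove root 55; move last element 24 to root → [24, 46, 41, 37, 25, 19, 23, 5, 27]
  24 vs larger child 46 at index 1, swap → [46, 24, 41, 37, 25, 19, 23, 5, 27]
  24 vs larger child 37 at index 3, swap → [46, 37, 41, 24, 25, 19, 23, 5, 27]
  24 vs larger child 27 at index 8, swap → [46, 37, 41, 27, 25, 19, 23, 5, 24]
extract-max #4 returns 46:
  remove root 46; move last element 24 to root → [24, 37, 41, 27, 25, 19, 23, 5]
  24 vs larger child 41 at index 2, swap → [41, 37, 24, 27, 25, 19, 23, 5]

[41, 37, 24, 27, 25, 19, 23, 5]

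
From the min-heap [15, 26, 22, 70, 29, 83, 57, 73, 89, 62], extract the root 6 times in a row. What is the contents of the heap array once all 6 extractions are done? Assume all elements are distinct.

extract-min #1 returns 15:
  remove root 15; move last element 62 to root → [62, 26, 22, 70, 29, 83, 57, 73, 89]
  62 vs smaller child 22 at index 2, swap → [22, 26, 62, 70, 29, 83, 57, 73, 89]
  62 vs smaller child 57 at index 6, swap → [22, 26, 57, 70, 29, 83, 62, 73, 89]
extract-min #2 returns 22:
  remove root 22; move last element 89 to root → [89, 26, 57, 70, 29, 83, 62, 73]
  89 vs smaller child 26 at index 1, swap → [26, 89, 57, 70, 29, 83, 62, 73]
  89 vs smaller child 29 at index 4, swap → [26, 29, 57, 70, 89, 83, 62, 73]
extract-min #3 returns 26:
  remove root 26; move last element 73 to root → [73, 29, 57, 70, 89, 83, 62]
  73 vs smaller child 29 at index 1, swap → [29, 73, 57, 70, 89, 83, 62]
  73 vs smaller child 70 at index 3, swap → [29, 70, 57, 73, 89, 83, 62]
extract-min #4 returns 29:
  remove root 29; move last element 62 to root → [62, 70, 57, 73, 89, 83]
  62 vs smaller child 57 at index 2, swap → [57, 70, 62, 73, 89, 83]
extract-min #5 returns 57:
  remove root 57; move last element 83 to root → [83, 70, 62, 73, 89]
  83 vs smaller child 62 at index 2, swap → [62, 70, 83, 73, 89]
extract-min #6 returns 62:
  remove root 62; move last element 89 to root → [89, 70, 83, 73]
  89 vs smaller child 70 at index 1, swap → [70, 89, 83, 73]
  89 vs only child 73 at index 3, swap → [70, 73, 83, 89]

[70, 73, 83, 89]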